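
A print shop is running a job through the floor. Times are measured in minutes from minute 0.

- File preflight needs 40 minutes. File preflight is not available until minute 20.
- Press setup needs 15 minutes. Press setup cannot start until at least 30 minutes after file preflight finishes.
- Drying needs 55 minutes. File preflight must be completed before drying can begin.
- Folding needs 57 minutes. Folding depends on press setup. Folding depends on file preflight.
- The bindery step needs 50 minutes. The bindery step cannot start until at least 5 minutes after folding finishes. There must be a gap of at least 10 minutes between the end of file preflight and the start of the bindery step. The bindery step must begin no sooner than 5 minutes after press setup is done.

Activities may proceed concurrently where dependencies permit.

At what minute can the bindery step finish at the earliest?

217

File preflight waits on its own release at minute 20, so it starts at minute 20 and finishes at 20 + 40 = minute 60.
Press setup waits on file preflight (finishes minute 60, plus 30-minute gap → minute 90), so it starts at minute 90 and finishes at 90 + 15 = minute 105.
For folding: press setup (finishes minute 105); file preflight (finishes minute 60). Taking the maximum gives a start of minute 105, and it finishes at 105 + 57 = minute 162.
The bindery step cannot start until folding (finishes minute 162, plus 5-minute gap → minute 167); file preflight (finishes minute 60, plus 10-minute gap → minute 70); press setup (finishes minute 105, plus 5-minute gap → minute 110). The controlling bound is minute 167, so the bindery step finishes at 167 + 50 = minute 217.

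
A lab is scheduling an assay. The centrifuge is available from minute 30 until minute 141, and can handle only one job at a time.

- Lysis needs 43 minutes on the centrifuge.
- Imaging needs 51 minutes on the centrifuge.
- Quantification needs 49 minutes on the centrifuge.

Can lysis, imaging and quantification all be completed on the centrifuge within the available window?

The centrifuge window is 141 − 30 = 111 minutes.
Running back to back, the jobs need 43 + 51 + 49 = 143 minutes on the centrifuge.
Since 143 > 111, they cannot all fit.

No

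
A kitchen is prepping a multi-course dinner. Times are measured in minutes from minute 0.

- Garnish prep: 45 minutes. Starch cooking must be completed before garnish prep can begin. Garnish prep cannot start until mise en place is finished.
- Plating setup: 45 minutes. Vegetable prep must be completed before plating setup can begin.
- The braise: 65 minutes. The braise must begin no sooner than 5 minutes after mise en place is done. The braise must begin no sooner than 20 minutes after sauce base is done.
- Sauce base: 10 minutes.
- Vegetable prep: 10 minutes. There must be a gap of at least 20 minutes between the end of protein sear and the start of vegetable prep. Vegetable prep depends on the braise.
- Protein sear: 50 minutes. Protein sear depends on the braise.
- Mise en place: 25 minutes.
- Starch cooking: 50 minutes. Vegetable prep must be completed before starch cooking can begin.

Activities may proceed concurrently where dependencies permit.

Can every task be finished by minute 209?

No

Sauce base has no prerequisites, so it starts at minute 0 and finishes at minute 10.
Mise en place has no prerequisites, so it starts at minute 0 and finishes at minute 25.
For the braise: mise en place (finishes minute 25, plus 5-minute gap → minute 30); sauce base (finishes minute 10, plus 20-minute gap → minute 30). Taking the maximum gives a start of minute 30, and it finishes at 30 + 65 = minute 95.
Protein sear cannot begin until the braise (finishes minute 95). It runs from minute 95 to 95 + 50 = minute 145.
Vegetable prep cannot start until protein sear (finishes minute 145, plus 20-minute gap → minute 165); the braise (finishes minute 95). The controlling bound is minute 165, so vegetable prep finishes at 165 + 10 = minute 175.
Plating setup cannot begin until vegetable prep (finishes minute 175). It runs from minute 175 to 175 + 45 = minute 220.
Starch cooking cannot begin until vegetable prep (finishes minute 175). It runs from minute 175 to 175 + 50 = minute 225.
For garnish prep: starch cooking (finishes minute 225); mise en place (finishes minute 25). Taking the maximum gives a start of minute 225, and it finishes at 225 + 45 = minute 270.
The earliest everything can be done is minute 270, which is after the deadline of 209, so it is not possible.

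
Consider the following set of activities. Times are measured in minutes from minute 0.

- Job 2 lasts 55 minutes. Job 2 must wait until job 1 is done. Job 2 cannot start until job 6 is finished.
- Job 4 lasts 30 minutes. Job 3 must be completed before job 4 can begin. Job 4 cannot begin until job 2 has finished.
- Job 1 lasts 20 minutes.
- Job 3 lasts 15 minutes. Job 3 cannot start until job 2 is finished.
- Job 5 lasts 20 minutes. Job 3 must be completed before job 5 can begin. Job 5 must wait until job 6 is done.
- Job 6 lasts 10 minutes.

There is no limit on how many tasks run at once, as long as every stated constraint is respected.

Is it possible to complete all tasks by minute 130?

Nothing blocks job 6, so it runs from minute 0 to minute 10.
Job 1 has no prerequisites, so it starts at minute 0 and finishes at minute 20.
For job 2: job 1 (finishes minute 20); job 6 (finishes minute 10). Taking the maximum gives a start of minute 20, and it finishes at 20 + 55 = minute 75.
Job 3 waits on job 2 (finishes minute 75), so it starts at minute 75 and finishes at 75 + 15 = minute 90.
Job 5 needs all of job 3 (finishes minute 90); job 6 (finishes minute 10). That puts its earliest start at minute 90; it finishes at 90 + 20 = minute 110.
Job 4 cannot start until job 3 (finishes minute 90); job 2 (finishes minute 75). The controlling bound is minute 90, so job 4 finishes at 90 + 30 = minute 120.
Every task is finished by minute 120, which is no later than the deadline of 130, so the schedule is feasible.

Yes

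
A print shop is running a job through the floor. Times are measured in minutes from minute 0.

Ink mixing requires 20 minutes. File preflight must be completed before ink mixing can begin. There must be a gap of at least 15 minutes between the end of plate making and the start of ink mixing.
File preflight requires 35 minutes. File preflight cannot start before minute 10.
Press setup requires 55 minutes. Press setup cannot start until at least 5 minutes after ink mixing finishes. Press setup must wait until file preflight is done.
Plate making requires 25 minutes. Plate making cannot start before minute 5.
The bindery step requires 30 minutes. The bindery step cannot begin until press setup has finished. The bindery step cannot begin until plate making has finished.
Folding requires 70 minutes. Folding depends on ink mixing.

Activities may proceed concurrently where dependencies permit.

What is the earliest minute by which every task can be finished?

After its own release at minute 5, plate making can start at minute 5 and finishes at minute 30.
File preflight waits on its own release at minute 10, so it starts at minute 10 and finishes at 10 + 35 = minute 45.
Ink mixing has to wait for file preflight (finishes minute 45); plate making (finishes minute 30, plus 15-minute gap → minute 45). The latest of these is minute 45, so ink mixing runs minute 45 to 45 + 20 = minute 65.
After ink mixing (finishes minute 65), folding can start at minute 65 and finishes at minute 135.
Press setup needs all of ink mixing (finishes minute 65, plus 5-minute gap → minute 70); file preflight (finishes minute 45). That puts its earliest start at minute 70; it finishes at 70 + 55 = minute 125.
The bindery step has to wait for press setup (finishes minute 125); plate making (finishes minute 30). The latest of these is minute 125, so the bindery step runs minute 125 to 125 + 30 = minute 155.
All tasks are finished once the last one completes. Finish times: File preflight at 45, Plate making at 30, Ink mixing at 65, Press setup at 125, Folding at 135, The bindery step at 155. The latest is minute 155.

155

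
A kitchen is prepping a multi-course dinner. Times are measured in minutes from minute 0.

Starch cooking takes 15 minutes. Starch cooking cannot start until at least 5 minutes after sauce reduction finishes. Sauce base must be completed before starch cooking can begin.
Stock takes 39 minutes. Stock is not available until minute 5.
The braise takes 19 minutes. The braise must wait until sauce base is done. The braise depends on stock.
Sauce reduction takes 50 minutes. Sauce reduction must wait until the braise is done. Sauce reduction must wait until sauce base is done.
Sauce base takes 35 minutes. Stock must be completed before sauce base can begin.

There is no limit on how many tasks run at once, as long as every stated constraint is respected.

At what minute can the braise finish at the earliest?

98

After its own release at minute 5, stock can start at minute 5 and finishes at minute 44.
After stock (finishes minute 44), sauce base can start at minute 44 and finishes at minute 79.
The braise has to wait for sauce base (finishes minute 79); stock (finishes minute 44). The latest of these is minute 79, so the braise runs minute 79 to 79 + 19 = minute 98.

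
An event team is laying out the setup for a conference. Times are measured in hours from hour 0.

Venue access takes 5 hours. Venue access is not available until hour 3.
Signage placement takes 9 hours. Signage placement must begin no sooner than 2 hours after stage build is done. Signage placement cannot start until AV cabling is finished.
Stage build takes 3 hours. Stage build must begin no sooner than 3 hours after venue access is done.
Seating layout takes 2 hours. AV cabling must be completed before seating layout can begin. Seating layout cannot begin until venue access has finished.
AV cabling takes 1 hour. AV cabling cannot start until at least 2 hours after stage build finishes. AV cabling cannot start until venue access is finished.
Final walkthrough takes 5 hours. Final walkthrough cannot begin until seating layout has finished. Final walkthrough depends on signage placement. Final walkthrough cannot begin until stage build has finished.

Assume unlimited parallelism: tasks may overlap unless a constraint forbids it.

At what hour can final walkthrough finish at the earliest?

After its own release at hour 3, venue access can start at hour 3 and finishes at hour 8.
After venue access (finishes hour 8, plus 3-hour gap → hour 11), stage build can start at hour 11 and finishes at hour 14.
AV cabling needs all of stage build (finishes hour 14, plus 2-hour gap → hour 16); venue access (finishes hour 8). That puts its earliest start at hour 16; it finishes at 16 + 1 = hour 17.
Signage placement needs all of stage build (finishes hour 14, plus 2-hour gap → hour 16); AV cabling (finishes hour 17). That puts its earliest start at hour 17; it finishes at 17 + 9 = hour 26.
Seating layout cannot start until AV cabling (finishes hour 17); venue access (finishes hour 8). The controlling bound is hour 17, so seating layout finishes at 17 + 2 = hour 19.
Final walkthrough needs all of seating layout (finishes hour 19); signage placement (finishes hour 26); stage build (finishes hour 14). That puts its earliest start at hour 26; it finishes at 26 + 5 = hour 31.

31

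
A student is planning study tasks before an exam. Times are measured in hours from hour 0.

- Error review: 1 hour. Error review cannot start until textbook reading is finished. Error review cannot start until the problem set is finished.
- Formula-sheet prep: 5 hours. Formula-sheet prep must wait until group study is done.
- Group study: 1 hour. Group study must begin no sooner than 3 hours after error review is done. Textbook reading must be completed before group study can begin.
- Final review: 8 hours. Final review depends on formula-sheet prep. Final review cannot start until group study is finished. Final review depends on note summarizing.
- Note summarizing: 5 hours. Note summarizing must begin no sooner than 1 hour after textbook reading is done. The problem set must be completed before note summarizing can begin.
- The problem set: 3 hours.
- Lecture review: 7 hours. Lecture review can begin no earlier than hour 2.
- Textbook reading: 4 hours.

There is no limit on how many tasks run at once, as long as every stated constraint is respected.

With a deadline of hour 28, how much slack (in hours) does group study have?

Nothing blocks the problem set, so it runs from hour 0 to hour 3.
Textbook reading has no prerequisites, so it starts at hour 0 and finishes at hour 4.
Error review needs all of textbook reading (finishes hour 4); the problem set (finishes hour 3). That puts its earliest start at hour 4; it finishes at 4 + 1 = hour 5.
Group study cannot start until error review (finishes hour 5, plus 3-hour gap → hour 8); textbook reading (finishes hour 4). The controlling bound is hour 8, so group study finishes at 8 + 1 = hour 9.

Working backward from the deadline:
Nothing follows final review; the deadline of hour 28 is its only limit. It must start by 28 − 8 = hour 20.
Formula-sheet prep must finish before final review (must start by hour 20). With a 5-hour duration, formula-sheet prep must start by 20 − 5 = hour 15.
For group study: formula-sheet prep (must start by hour 15); final review (must start by hour 20). The most restrictive is hour 15; with a 1-hour duration, group study must start by hour 14.
So group study can start as early as hour 8 and as late as hour 14, giving 14 − 8 = 6 hours of slack.

6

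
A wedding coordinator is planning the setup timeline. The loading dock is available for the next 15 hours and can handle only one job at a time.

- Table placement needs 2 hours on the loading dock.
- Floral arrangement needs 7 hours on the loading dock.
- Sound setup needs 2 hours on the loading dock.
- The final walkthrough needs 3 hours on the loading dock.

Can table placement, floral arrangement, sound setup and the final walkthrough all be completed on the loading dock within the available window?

Running back to back, the jobs need 2 + 7 + 2 + 3 = 14 hours on the loading dock.
Since 14 ≤ 15, they fit within the window.

Yes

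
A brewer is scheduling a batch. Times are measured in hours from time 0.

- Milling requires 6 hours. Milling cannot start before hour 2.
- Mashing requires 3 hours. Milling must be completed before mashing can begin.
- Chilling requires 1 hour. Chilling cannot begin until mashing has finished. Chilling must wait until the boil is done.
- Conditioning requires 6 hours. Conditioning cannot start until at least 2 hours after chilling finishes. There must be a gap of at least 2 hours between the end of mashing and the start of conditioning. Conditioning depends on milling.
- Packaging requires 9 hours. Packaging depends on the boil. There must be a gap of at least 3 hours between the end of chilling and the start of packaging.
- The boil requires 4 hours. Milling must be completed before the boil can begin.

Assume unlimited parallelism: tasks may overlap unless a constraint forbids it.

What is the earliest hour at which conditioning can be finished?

21

After its own release at hour 2, milling can start at hour 2 and finishes at hour 8.
The boil cannot begin until milling (finishes hour 8). It runs from hour 8 to 8 + 4 = hour 12.
Mashing cannot begin until milling (finishes hour 8). It runs from hour 8 to 8 + 3 = hour 11.
Chilling needs all of mashing (finishes hour 11); the boil (finishes hour 12). That puts its earliest start at hour 12; it finishes at 12 + 1 = hour 13.
Conditioning has to wait for chilling (finishes hour 13, plus 2-hour gap → hour 15); mashing (finishes hour 11, plus 2-hour gap → hour 13); milling (finishes hour 8). The latest of these is hour 15, so conditioning runs hour 15 to 15 + 6 = hour 21.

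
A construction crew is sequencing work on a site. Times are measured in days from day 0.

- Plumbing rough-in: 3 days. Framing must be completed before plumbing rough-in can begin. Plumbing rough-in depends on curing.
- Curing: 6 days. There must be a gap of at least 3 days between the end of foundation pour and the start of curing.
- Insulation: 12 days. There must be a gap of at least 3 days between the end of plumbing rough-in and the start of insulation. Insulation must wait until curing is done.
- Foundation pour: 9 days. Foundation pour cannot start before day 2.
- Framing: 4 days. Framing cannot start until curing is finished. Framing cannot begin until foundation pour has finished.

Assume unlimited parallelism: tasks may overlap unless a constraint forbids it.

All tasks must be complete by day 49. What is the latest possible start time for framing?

Insulation must finish by day 49; it takes 12 days, so it must start by 49 − 12 = day 37.
Since insulation (must start by day 37, minus 3-day gap → day 34) depends on it, plumbing rough-in must finish by day 34. Backing off its 3-day duration gives a latest start of day 31.
Framing feeds into plumbing rough-in (must start by day 31); so framing must finish by day 31 and therefore start by day 27.

27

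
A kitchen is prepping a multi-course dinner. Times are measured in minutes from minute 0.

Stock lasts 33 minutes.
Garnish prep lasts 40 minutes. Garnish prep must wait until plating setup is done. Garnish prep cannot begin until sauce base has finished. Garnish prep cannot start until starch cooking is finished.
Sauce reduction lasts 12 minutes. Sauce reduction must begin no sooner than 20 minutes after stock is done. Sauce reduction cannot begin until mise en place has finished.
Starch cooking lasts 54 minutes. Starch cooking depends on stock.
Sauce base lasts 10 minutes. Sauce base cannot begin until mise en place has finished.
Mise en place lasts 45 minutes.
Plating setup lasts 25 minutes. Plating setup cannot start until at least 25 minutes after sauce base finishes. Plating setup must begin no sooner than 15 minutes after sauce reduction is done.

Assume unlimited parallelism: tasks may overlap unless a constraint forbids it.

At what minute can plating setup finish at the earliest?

Stock can start immediately at minute 0; it finishes at minute 33.
Nothing blocks mise en place, so it runs from minute 0 to minute 45.
For sauce reduction: stock (finishes minute 33, plus 20-minute gap → minute 53); mise en place (finishes minute 45). Taking the maximum gives a start of minute 53, and it finishes at 53 + 12 = minute 65.
After mise en place (finishes minute 45), sauce base can start at minute 45 and finishes at minute 55.
Plating setup has to wait for sauce base (finishes minute 55, plus 25-minute gap → minute 80); sauce reduction (finishes minute 65, plus 15-minute gap → minute 80). The latest of these is minute 80, so plating setup runs minute 80 to 80 + 25 = minute 105.

105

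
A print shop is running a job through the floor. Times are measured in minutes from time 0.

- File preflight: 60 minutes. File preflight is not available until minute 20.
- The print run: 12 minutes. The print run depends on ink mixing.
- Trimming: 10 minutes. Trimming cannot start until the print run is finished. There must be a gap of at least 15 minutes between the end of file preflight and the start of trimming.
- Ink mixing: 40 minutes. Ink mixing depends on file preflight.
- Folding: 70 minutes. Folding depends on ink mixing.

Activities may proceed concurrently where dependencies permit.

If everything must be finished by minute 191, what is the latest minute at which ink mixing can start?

Trimming must finish by minute 191; it takes 10 minutes, so it must start by 191 − 10 = minute 181.
Since trimming (must start by minute 181) depends on it, the print run must finish by minute 181. Backing off its 12-minute duration gives a latest start of minute 169.
Nothing follows folding; the deadline of minute 191 is its only limit. It must start by 191 − 70 = minute 121.
Ink mixing feeds the print run (must start by minute 169); folding (must start by minute 121). Taking the minimum, ink mixing must finish by minute 121 and start by 121 − 40 = minute 81.

81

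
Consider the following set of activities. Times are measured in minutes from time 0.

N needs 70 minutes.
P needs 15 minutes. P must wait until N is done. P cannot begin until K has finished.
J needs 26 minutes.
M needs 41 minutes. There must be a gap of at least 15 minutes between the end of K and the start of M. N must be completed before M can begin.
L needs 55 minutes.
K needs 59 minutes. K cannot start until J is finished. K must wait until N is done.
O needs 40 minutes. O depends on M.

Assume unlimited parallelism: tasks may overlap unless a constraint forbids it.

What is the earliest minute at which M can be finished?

185

N can start immediately at minute 0; it finishes at minute 70.
Nothing blocks J, so it runs from minute 0 to minute 26.
For K: J (finishes minute 26); N (finishes minute 70). Taking the maximum gives a start of minute 70, and it finishes at 70 + 59 = minute 129.
M has to wait for K (finishes minute 129, plus 15-minute gap → minute 144); N (finishes minute 70). The latest of these is minute 144, so M runs minute 144 to 144 + 41 = minute 185.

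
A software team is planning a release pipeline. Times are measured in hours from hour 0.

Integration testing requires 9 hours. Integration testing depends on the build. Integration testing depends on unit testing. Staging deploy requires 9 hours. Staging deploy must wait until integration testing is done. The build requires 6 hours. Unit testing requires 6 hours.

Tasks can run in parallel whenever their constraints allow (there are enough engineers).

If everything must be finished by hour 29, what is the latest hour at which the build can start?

Staging deploy has no dependents, so it just needs to finish by hour 29. Starting by 29 − 9 = hour 20 achieves that.
Integration testing has to be done before staging deploy (must start by hour 20). That means finishing by hour 20, i.e. starting by 20 − 9 = hour 11.
The build must finish before integration testing (must start by hour 11). With a 6-hour duration, the build must start by 11 − 6 = hour 5.

5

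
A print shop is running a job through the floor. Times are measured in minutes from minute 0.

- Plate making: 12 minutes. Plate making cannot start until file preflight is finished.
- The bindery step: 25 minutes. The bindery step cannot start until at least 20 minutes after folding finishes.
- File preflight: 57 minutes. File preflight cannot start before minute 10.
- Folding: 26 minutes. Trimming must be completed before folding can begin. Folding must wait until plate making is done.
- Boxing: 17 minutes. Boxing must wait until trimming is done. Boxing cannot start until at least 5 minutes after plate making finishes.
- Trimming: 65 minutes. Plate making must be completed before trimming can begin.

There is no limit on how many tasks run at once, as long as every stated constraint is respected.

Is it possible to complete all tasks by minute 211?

No

After its own release at minute 10, file preflight can start at minute 10 and finishes at minute 67.
After file preflight (finishes minute 67), plate making can start at minute 67 and finishes at minute 79.
After plate making (finishes minute 79), trimming can start at minute 79 and finishes at minute 144.
Boxing needs all of trimming (finishes minute 144); plate making (finishes minute 79, plus 5-minute gap → minute 84). That puts its earliest start at minute 144; it finishes at 144 + 17 = minute 161.
Folding cannot start until trimming (finishes minute 144); plate making (finishes minute 79). The controlling bound is minute 144, so folding finishes at 144 + 26 = minute 170.
After folding (finishes minute 170, plus 20-minute gap → minute 190), the bindery step can start at minute 190 and finishes at minute 215.
The earliest everything can be done is minute 215, which is after the deadline of 211, so it is not possible.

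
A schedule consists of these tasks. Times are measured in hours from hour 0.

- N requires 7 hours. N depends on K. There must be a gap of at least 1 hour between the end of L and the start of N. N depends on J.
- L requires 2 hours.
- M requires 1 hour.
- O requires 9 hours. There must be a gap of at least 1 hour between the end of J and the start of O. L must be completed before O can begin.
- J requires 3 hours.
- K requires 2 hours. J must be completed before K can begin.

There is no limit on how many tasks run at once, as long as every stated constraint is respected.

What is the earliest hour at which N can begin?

L can start immediately at hour 0; it finishes at hour 2.
J can start immediately at hour 0; it finishes at hour 3.
After J (finishes hour 3), K can start at hour 3 and finishes at hour 5.
N waits on K (finishes hour 5); L (finishes hour 2, plus 1-hour gap → hour 3); J (finishes hour 3). The latest of these is hour 5, which is the earliest N can start.

5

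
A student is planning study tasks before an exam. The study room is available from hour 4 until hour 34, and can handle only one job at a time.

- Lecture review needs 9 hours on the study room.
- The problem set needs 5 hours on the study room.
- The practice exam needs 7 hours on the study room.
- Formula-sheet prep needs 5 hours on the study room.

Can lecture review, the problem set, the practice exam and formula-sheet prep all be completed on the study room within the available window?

The study room window is 34 − 4 = 30 hours.
Running back to back, the jobs need 9 + 5 + 7 + 5 = 26 hours on the study room.
Since 26 ≤ 30, they fit within the window.

Yes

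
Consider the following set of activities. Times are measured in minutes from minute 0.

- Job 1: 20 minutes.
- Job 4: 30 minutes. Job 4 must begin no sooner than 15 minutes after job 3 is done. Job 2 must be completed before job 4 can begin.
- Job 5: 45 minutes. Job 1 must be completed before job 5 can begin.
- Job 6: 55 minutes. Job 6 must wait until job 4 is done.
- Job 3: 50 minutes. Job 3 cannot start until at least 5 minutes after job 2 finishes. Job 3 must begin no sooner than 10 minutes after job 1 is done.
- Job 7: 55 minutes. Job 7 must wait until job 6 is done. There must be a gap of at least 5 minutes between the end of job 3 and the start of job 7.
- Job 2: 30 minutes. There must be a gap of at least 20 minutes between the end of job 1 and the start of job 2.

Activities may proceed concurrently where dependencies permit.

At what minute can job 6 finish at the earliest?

Job 1 can start immediately at minute 0; it finishes at minute 20.
Job 2 waits on job 1 (finishes minute 20, plus 20-minute gap → minute 40), so it starts at minute 40 and finishes at 40 + 30 = minute 70.
Job 3 needs all of job 2 (finishes minute 70, plus 5-minute gap → minute 75); job 1 (finishes minute 20, plus 10-minute gap → minute 30). That puts its earliest start at minute 75; it finishes at 75 + 50 = minute 125.
Job 4 has to wait for job 3 (finishes minute 125, plus 15-minute gap → minute 140); job 2 (finishes minute 70). The latest of these is minute 140, so job 4 runs minute 140 to 140 + 30 = minute 170.
Job 6 waits on job 4 (finishes minute 170), so it starts at minute 170 and finishes at 170 + 55 = minute 225.

225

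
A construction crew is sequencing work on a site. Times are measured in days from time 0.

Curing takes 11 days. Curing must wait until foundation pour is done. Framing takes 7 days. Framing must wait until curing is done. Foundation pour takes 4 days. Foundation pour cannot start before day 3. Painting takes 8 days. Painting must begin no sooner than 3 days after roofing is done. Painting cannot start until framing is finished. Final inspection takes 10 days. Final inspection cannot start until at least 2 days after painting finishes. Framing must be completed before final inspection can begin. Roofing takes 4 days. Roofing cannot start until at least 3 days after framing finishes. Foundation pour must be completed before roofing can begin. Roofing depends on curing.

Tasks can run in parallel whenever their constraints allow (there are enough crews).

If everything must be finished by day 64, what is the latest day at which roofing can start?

Final inspection must finish by day 64; it takes 10 days, so it must start by 64 − 10 = day 54.
Painting has to be done before final inspection (must start by day 54, minus 2-day gap → day 52). That means finishing by day 52, i.e. starting by 52 − 8 = day 44.
Roofing must finish before painting (must start by day 44, minus 3-day gap → day 41). With a 4-day duration, roofing must start by 41 − 4 = day 37.

37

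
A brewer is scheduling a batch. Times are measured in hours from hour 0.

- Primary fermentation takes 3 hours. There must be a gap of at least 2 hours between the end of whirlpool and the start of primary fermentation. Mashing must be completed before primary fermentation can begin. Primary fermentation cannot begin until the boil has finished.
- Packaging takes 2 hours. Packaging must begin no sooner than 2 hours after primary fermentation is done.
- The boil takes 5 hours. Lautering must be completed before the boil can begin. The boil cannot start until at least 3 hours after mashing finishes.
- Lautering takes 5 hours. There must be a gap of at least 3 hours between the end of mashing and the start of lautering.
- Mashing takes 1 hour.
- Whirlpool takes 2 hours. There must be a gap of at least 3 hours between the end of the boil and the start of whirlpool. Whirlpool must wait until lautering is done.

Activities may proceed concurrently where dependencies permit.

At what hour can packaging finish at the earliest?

28

Mashing can start immediately at hour 0; it finishes at hour 1.
Lautering cannot begin until mashing (finishes hour 1, plus 3-hour gap → hour 4). It runs from hour 4 to 4 + 5 = hour 9.
The boil cannot start until lautering (finishes hour 9); mashing (finishes hour 1, plus 3-hour gap → hour 4). The controlling bound is hour 9, so the boil finishes at 9 + 5 = hour 14.
Whirlpool has to wait for the boil (finishes hour 14, plus 3-hour gap → hour 17); lautering (finishes hour 9). The latest of these is hour 17, so whirlpool runs hour 17 to 17 + 2 = hour 19.
Primary fermentation needs all of whirlpool (finishes hour 19, plus 2-hour gap → hour 21); mashing (finishes hour 1); the boil (finishes hour 14). That puts its earliest start at hour 21; it finishes at 21 + 3 = hour 24.
Packaging waits on primary fermentation (finishes hour 24, plus 2-hour gap → hour 26), so it starts at hour 26 and finishes at 26 + 2 = hour 28.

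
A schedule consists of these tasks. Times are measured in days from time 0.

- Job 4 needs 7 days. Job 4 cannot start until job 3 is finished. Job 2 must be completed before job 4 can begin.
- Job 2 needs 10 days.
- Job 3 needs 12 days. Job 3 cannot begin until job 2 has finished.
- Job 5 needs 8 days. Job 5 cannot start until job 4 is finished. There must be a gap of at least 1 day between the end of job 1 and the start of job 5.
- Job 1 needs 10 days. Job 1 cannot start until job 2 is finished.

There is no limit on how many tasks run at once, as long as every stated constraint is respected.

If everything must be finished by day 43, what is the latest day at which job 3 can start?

16

Job 5 must finish by day 43; it takes 8 days, so it must start by 43 − 8 = day 35.
Job 4 must finish before job 5 (must start by day 35). With a 7-day duration, job 4 must start by 35 − 7 = day 28.
Job 3 has to be done before job 4 (must start by day 28). That means finishing by day 28, i.e. starting by 28 − 12 = day 16.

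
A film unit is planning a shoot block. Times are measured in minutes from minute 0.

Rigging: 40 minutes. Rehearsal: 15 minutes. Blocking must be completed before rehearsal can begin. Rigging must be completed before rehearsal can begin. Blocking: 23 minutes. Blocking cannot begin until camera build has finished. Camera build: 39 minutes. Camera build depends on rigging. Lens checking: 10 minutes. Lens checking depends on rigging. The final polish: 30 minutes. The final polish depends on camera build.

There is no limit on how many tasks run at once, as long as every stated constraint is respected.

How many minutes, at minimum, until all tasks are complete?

117

Rigging has no prerequisites, so it starts at minute 0 and finishes at minute 40.
After rigging (finishes minute 40), lens checking can start at minute 40 and finishes at minute 50.
Camera build cannot begin until rigging (finishes minute 40). It runs from minute 40 to 40 + 39 = minute 79.
After camera build (finishes minute 79), the final polish can start at minute 79 and finishes at minute 109.
Blocking cannot begin until camera build (finishes minute 79). It runs from minute 79 to 79 + 23 = minute 102.
Rehearsal cannot start until blocking (finishes minute 102); rigging (finishes minute 40). The controlling bound is minute 102, so rehearsal finishes at 102 + 15 = minute 117.
All tasks are finished once the last one completes. Finish times: Rigging at 40, Camera build at 79, Lens checking at 50, Blocking at 102, Rehearsal at 117, The final polish at 109. The latest is minute 117.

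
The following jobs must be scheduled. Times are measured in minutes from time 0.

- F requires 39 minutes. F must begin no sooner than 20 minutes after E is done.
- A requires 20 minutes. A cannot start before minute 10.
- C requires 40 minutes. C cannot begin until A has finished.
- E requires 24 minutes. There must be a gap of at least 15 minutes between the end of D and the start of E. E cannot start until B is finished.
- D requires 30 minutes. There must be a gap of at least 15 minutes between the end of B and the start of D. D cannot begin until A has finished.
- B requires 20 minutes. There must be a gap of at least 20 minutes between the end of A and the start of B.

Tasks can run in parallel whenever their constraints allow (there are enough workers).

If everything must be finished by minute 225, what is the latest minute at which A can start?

F has no dependents, so it just needs to finish by minute 225. Starting by 225 − 39 = minute 186 achieves that.
Since F (must start by minute 186, minus 20-minute gap → minute 166) depends on it, E must finish by minute 166. Backing off its 24-minute duration gives a latest start of minute 142.
D must finish before E (must start by minute 142, minus 15-minute gap → minute 127). With a 30-minute duration, D must start by 127 − 30 = minute 97.
B has several dependents: D (must start by minute 97, minus 15-minute gap → minute 82); E (must start by minute 142). The earliest of those limits is minute 82, so B must start by 82 − 20 = minute 62.
To finish by minute 225, C (duration 40) must start no later than minute 185.
For A: B (must start by minute 62, minus 20-minute gap → minute 42); C (must start by minute 185); D (must start by minute 97). The most restrictive is minute 42; with a 20-minute duration, A must start by minute 22.

22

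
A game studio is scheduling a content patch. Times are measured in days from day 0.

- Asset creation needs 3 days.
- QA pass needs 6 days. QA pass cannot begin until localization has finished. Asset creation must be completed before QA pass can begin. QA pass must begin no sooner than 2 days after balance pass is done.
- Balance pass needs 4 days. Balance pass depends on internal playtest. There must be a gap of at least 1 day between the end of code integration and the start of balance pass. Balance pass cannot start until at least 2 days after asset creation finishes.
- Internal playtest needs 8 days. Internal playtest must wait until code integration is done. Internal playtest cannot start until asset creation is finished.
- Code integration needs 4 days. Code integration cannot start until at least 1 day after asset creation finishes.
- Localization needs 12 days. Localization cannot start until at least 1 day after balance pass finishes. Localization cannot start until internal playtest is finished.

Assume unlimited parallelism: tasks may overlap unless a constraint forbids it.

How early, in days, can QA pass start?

Nothing blocks asset creation, so it runs from day 0 to day 3.
Code integration cannot begin until asset creation (finishes day 3, plus 1-day gap → day 4). It runs from day 4 to 4 + 4 = day 8.
Internal playtest has to wait for code integration (finishes day 8); asset creation (finishes day 3). The latest of these is day 8, so internal playtest runs day 8 to 8 + 8 = day 16.
Balance pass needs all of internal playtest (finishes day 16); code integration (finishes day 8, plus 1-day gap → day 9); asset creation (finishes day 3, plus 2-day gap → day 5). That puts its earliest start at day 16; it finishes at 16 + 4 = day 20.
Localization has to wait for balance pass (finishes day 20, plus 1-day gap → day 21); internal playtest (finishes day 16). The latest of these is day 21, so localization runs day 21 to 21 + 12 = day 33.
QA pass waits on localization (finishes day 33); asset creation (finishes day 3); balance pass (finishes day 20, plus 2-day gap → day 22). The latest of these is day 33, which is the earliest QA pass can start.

33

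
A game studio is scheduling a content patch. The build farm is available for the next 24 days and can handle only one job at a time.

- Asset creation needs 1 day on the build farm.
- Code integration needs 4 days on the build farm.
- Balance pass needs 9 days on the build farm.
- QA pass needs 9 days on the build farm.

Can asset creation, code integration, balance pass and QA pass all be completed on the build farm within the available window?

Yes

Running back to back, the jobs need 1 + 4 + 9 + 9 = 23 days on the build farm.
Since 23 ≤ 24, they fit within the window.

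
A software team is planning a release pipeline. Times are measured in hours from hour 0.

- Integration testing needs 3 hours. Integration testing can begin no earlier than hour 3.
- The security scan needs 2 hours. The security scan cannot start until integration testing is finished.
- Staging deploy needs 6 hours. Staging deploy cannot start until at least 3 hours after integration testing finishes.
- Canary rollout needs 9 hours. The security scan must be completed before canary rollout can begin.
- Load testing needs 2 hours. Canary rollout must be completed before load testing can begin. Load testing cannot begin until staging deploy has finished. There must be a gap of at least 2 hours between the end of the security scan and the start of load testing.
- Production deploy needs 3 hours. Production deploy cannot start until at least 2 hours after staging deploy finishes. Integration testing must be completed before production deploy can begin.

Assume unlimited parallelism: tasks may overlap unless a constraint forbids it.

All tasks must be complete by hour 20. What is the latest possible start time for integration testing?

3

Load testing has no dependents, so it just needs to finish by hour 20. Starting by 20 − 2 = hour 18 achieves that.
Canary rollout feeds into load testing (must start by hour 18); so canary rollout must finish by hour 18 and therefore start by hour 9.
The security scan must finish in time for canary rollout (must start by hour 9); load testing (must start by hour 18, minus 2-hour gap → hour 16). The tightest is hour 9, so the security scan must start by 9 − 2 = hour 7.
Nothing follows production deploy; the deadline of hour 20 is its only limit. It must start by 20 − 3 = hour 17.
Staging deploy feeds load testing (must start by hour 18); production deploy (must start by hour 17, minus 2-hour gap → hour 15). Taking the minimum, staging deploy must finish by hour 15 and start by 15 − 6 = hour 9.
For integration testing: the security scan (must start by hour 7); staging deploy (must start by hour 9, minus 3-hour gap → hour 6); production deploy (must start by hour 17). The most restrictive is hour 6; with a 3-hour duration, integration testing must start by hour 3.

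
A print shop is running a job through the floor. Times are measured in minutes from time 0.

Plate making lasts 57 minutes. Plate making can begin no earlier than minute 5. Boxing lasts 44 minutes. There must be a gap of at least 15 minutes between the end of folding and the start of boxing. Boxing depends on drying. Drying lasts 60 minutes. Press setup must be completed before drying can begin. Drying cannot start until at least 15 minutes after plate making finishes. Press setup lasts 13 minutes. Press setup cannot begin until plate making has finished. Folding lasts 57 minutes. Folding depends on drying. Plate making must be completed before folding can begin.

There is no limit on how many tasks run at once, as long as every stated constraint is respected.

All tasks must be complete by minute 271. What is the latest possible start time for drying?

To finish by minute 271, boxing (duration 44) must start no later than minute 227.
Folding must finish before boxing (must start by minute 227, minus 15-minute gap → minute 212). With a 57-minute duration, folding must start by 212 − 57 = minute 155.
For drying: folding (must start by minute 155); boxing (must start by minute 227). The most restrictive is minute 155; with a 60-minute duration, drying must start by minute 95.

95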